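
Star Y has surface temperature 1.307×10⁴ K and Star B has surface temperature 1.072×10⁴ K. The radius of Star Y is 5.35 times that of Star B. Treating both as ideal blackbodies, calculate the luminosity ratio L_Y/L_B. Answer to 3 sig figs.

L ∝ R²T⁴, so L_Y/L_B = (R_Y/R_B)²(T_Y/T_B)⁴ = (5.35)² × (1.307×10⁴/1.072×10⁴)⁴ = 28.6225 × 2.20965 = 63.2.

L_Y/L_B ≈ 63.2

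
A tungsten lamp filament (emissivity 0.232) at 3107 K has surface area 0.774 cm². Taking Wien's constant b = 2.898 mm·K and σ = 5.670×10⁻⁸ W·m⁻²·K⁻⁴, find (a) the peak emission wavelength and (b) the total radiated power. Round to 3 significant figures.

λ_max ≈ 0.933 μm; P ≈ 94.9 W

(a) λ_max = b/T = 2.898×10⁻³/3107 = 9.327×10⁻⁷ m = 0.933 μm.
Area A = 0.774 cm² = 7.74×10⁻⁵ m².
(b) P = εσAT⁴ = 0.232×5.670×10⁻⁸×7.74×10⁻⁵×(3107)⁴ = 94.9 W.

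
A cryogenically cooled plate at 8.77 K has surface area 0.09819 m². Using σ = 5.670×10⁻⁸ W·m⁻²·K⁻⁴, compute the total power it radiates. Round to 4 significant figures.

P ≈ 3.293×10⁻⁵ W

Area A = 0.09819 m².
P = σAT⁴ = 5.670×10⁻⁸ × 0.09819 × (8.77)⁴ = 3.293×10⁻⁵ W.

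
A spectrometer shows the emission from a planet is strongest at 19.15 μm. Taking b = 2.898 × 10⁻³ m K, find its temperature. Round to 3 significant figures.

Wien's law gives T = b/λ_max = (2.898×10⁻³ m·K)/(1.915×10⁻⁵ m) = 151 K.

T ≈ 151 K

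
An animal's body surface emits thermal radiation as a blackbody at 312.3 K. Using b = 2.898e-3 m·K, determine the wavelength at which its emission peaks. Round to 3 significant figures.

Wien's displacement law: λ_max = b/T = (2.898×10⁻³ m·K)/(312.3 K) = 9.280×10⁻⁶ m.
That is 9.28 μm, in the infrared range.

λ_max ≈ 9.28 μm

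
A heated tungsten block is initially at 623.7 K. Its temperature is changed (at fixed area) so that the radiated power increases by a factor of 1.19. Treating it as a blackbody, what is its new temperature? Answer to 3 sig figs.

T₂ ≈ 651 K

P ∝ T⁴, so T₂/T₁ = (P₂/P₁)^(1/4) = (1.19)^(1/4) = 1.04445.
T₂ = 623.7 × 1.04445 = 651 K.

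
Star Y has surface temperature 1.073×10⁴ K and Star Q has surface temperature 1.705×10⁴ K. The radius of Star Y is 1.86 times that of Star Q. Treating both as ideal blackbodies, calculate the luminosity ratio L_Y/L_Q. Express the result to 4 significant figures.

L_Y/L_Q ≈ 0.5427

L ∝ R²T⁴, so L_Y/L_Q = (R_Y/R_Q)²(T_Y/T_Q)⁴ = (1.86)² × (1.073×10⁴/1.705×10⁴)⁴ = 3.4596 × 0.156856 = 0.5427.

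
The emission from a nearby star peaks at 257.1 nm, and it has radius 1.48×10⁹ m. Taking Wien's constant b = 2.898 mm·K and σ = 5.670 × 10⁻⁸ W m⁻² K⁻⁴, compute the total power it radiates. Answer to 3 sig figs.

P ≈ 2.52×10²⁸ W

Wien's law: T = b/λ_max = 2.898×10⁻³/2.571×10⁻⁷ = 11271.9 K.
Surface area A = 4πR² = 4π(1.48×10⁹ m)² = 2.75254×10¹⁹ m².
Then P = σAT⁴ = 5.670×10⁻⁸×2.75254×10¹⁹×(11271.9)⁴ = 2.52×10²⁸ W.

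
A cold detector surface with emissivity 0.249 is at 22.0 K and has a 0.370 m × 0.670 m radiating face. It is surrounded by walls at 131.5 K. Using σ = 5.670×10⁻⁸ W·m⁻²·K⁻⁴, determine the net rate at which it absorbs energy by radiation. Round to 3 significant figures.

Area A = 0.370 × 0.670 = 0.2479 m².
Net radiated power P_net = εσA(T⁴ − T₀⁴) = 0.249×5.670×10⁻⁸×0.2479×(22.0⁴ − 131.5⁴).
T⁴ − T₀⁴ = 2.34256×10⁵ − 2.99022×10⁸ = -2.98788×10⁸ K⁴, so P_net = -1.05 W — negative, meaning a net gain of 1.05 W.

Net gain ≈ 1.05 W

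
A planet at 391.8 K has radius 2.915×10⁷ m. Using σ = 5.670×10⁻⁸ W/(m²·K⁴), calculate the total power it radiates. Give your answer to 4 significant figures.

Surface area A = 4πR² = 4π(2.915×10⁷ m)² = 1.06779×10¹⁶ m².
P = σAT⁴ = 5.670×10⁻⁸ × 1.06779×10¹⁶ × (391.8)⁴ = 1.427×10¹⁹ W.

P ≈ 1.427×10¹⁹ W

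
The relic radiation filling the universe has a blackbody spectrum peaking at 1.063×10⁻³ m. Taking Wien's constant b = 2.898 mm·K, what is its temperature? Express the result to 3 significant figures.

Wien's law gives T = b/λ_max = (2.898×10⁻³ m·K)/(1.063×10⁻³ m) = 2.73 K.

T ≈ 2.73 K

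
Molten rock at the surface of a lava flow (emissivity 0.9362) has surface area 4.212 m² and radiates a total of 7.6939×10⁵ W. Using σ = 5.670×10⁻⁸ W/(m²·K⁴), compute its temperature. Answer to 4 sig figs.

T ≈ 1362 K

Area A = 4.212 m².
P = εσAT⁴ ⇒ T = (P/(εσA))^(1/4) = (7.6939×10⁵/(0.9362×5.670×10⁻⁸×4.212))^(1/4) = 1362 K.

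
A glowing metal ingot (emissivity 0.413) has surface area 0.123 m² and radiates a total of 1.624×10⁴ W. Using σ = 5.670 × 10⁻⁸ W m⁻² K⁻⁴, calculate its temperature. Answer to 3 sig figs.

T ≈ 1.54×10³ K

Area A = 0.123 m².
P = εσAT⁴ ⇒ T = (P/(εσA))^(1/4) = (1.624×10⁴/(0.413×5.670×10⁻⁸×0.123))^(1/4) = 1.54×10³ K.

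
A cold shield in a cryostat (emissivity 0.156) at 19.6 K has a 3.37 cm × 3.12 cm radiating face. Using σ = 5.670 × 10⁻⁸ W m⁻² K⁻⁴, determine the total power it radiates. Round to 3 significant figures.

Area A = 0.0337 × 0.0312 = 1.05144×10⁻³ m².
P = εσAT⁴ = 0.156 × 5.670×10⁻⁸ × 1.05144×10⁻³ × (19.6)⁴ = 1.37×10⁻⁶ W.

P ≈ 1.37×10⁻⁶ W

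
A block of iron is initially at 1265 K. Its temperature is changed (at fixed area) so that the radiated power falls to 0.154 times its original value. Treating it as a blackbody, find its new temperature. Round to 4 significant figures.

T₂ ≈ 792.4 K

P ∝ T⁴, so T₂/T₁ = (P₂/P₁)^(1/4) = (0.154)^(1/4) = 0.626441.
T₂ = 1265 × 0.626441 = 792.4 K.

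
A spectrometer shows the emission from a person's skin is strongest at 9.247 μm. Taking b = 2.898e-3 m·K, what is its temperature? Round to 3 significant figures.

T ≈ 313 K

Wien's law gives T = b/λ_max = (2.898×10⁻³ m·K)/(9.247×10⁻⁶ m) = 313 K.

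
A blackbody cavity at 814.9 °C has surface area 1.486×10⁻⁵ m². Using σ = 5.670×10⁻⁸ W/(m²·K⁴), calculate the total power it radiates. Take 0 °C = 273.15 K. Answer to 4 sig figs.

P ≈ 1.181 W

T = 814.9 °C + 273.15 = 1088.05 K.
Area A = 1.486×10⁻⁵ m².
P = σAT⁴ = 5.670×10⁻⁸ × 1.486×10⁻⁵ × (1088.05)⁴ = 1.181 W.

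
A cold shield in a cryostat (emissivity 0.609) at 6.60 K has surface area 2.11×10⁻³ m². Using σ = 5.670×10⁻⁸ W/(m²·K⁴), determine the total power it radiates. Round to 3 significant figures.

Area A = 2.11×10⁻³ m².
P = εσAT⁴ = 0.609 × 5.670×10⁻⁸ × 2.11×10⁻³ × (6.60)⁴ = 1.38×10⁻⁷ W.

P ≈ 1.38×10⁻⁷ W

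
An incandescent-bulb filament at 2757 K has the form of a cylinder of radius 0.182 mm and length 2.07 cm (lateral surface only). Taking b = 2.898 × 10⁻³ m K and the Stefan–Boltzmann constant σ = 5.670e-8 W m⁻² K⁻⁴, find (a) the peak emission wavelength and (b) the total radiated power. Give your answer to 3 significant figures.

λ_max ≈ 1.05 μm; P ≈ 77.5 W

(a) λ_max = b/T = 2.898×10⁻³/2757 = 1.051×10⁻⁶ m = 1.05 μm.
Lateral area A = 2πrL = 2π×1.82×10⁻⁴×0.0207 = 2.36713×10⁻⁵ m².
(b) P = σAT⁴ = 5.670×10⁻⁸×2.36713×10⁻⁵×(2757)⁴ = 77.5 W.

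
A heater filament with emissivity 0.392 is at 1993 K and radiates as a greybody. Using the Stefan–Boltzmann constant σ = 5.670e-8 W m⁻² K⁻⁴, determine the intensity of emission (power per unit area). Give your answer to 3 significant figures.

I ≈ 3.51×10⁵ W/m²

Stefan–Boltzmann: I = εσT⁴ = 0.392 × 5.670×10⁻⁸ × (1993)⁴ = 3.51×10⁵ W/m².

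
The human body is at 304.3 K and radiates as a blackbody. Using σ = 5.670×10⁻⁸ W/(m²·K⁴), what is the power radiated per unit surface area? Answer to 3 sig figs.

I ≈ 486 W/m²

Stefan–Boltzmann: I = σT⁴ = 5.670×10⁻⁸ × (304.3)⁴ = 486 W/m².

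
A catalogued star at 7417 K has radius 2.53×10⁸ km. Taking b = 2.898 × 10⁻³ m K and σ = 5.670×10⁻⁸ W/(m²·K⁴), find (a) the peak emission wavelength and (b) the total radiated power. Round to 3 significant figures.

(a) λ_max = b/T = 2.898×10⁻³/7417 = 3.907×10⁻⁷ m = 391 nm.
Surface area A = 4πR² = 4π(2.53×10¹¹ m)² = 8.04361×10²³ m².
(b) P = σAT⁴ = 5.670×10⁻⁸×8.04361×10²³×(7417)⁴ = 1.38×10³² W.

λ_max ≈ 391 nm; P ≈ 1.38×10³² W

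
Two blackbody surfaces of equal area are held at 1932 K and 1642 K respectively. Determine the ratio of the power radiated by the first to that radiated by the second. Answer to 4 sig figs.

P₁/P₂ ≈ 1.917

With equal areas, P₁/P₂ = (T₁/T₂)⁴ = (1932/1642)⁴ = 1.917.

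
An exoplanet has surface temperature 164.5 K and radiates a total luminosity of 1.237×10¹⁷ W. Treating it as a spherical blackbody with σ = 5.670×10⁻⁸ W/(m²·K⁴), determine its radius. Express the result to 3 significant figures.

L = 4πR²σT⁴ ⇒ R = √(L/(4πσT⁴)).
σT⁴ = 41.5190 W/m², so R = √(1.237×10¹⁷/(4π×41.5190)) = 1.54×10⁷ m.

R ≈ 1.54×10⁷ m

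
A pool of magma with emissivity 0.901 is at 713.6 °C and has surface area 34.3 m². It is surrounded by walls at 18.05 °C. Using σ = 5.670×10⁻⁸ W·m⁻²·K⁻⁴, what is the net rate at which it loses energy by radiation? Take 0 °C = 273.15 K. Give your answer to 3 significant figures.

Net loss ≈ 1.65×10⁶ W

T = 713.6 °C + 273.15 = 986.75 K.
Surroundings: T = 18.05 °C + 273.15 = 291.20 K.
Area A = 34.3 m².
Net radiated power P_net = εσA(T⁴ − T₀⁴) = 0.901×5.670×10⁻⁸×34.3×(986.75⁴ − 291.20⁴).
T⁴ − T₀⁴ = 9.48044×10¹¹ − 7.19061×10⁹ = 9.40853×10¹¹ K⁴, so P_net = 1.65×10⁶ W.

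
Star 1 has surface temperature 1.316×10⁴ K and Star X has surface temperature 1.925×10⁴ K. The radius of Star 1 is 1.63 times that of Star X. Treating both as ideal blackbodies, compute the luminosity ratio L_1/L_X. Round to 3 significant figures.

L ∝ R²T⁴, so L_1/L_X = (R_1/R_X)²(T_1/T_X)⁴ = (1.63)² × (1.316×10⁴/1.925×10⁴)⁴ = 2.6569 × 0.218424 = 0.580.

L_1/L_X ≈ 0.580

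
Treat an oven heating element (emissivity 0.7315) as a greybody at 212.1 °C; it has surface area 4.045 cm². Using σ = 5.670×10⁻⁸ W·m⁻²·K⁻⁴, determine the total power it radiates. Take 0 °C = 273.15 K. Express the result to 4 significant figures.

T = 212.1 °C + 273.15 = 485.25 K.
Area A = 4.045 cm² = 4.045×10⁻⁴ m².
P = εσAT⁴ = 0.7315 × 5.670×10⁻⁸ × 4.045×10⁻⁴ × (485.25)⁴ = 0.9302 W.

P ≈ 0.9302 W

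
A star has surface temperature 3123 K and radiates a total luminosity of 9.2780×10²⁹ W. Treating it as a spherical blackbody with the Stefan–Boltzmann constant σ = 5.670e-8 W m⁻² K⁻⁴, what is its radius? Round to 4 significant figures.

L = 4πR²σT⁴ ⇒ R = √(L/(4πσT⁴)).
σT⁴ = 5.39350×10⁶ W/m², so R = √(9.2780×10²⁹/(4π×5.39350×10⁶)) = 1.170×10¹¹ m.

R ≈ 1.170×10¹¹ m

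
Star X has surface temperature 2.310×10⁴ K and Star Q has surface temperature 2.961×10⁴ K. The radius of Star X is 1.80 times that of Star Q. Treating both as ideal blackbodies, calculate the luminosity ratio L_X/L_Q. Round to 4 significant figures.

L_X/L_Q ≈ 1.200

L ∝ R²T⁴, so L_X/L_Q = (R_X/R_Q)²(T_X/T_Q)⁴ = (1.80)² × (2.310×10⁴/2.961×10⁴)⁴ = 3.24 × 0.370420 = 1.200.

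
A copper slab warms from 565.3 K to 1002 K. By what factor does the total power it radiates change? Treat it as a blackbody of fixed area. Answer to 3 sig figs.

P₂/P₁ ≈ 9.87

P ∝ T⁴, so P₂/P₁ = (T₂/T₁)⁴ = (1002/565.3)⁴ = (1.77251)⁴ = 9.87.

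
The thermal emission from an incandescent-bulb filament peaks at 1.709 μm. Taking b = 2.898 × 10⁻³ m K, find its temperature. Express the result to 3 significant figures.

T ≈ 1.70×10³ K

Wien's law gives T = b/λ_max = (2.898×10⁻³ m·K)/(1.709×10⁻⁶ m) = 1.70×10³ K.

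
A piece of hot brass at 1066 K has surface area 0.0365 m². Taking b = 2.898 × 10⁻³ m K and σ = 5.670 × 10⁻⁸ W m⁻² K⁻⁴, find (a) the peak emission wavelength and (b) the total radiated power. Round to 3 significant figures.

λ_max ≈ 2.72×10³ nm; P ≈ 2.67×10³ W

(a) λ_max = b/T = 2.898×10⁻³/1066 = 2.719×10⁻⁶ m = 2.72×10³ nm.
Area A = 0.0365 m².
(b) P = σAT⁴ = 5.670×10⁻⁸×0.0365×(1066)⁴ = 2.67×10³ W.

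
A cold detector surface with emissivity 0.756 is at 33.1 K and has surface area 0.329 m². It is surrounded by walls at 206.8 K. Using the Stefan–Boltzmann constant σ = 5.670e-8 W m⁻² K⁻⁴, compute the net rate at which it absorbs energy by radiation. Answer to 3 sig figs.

Area A = 0.329 m².
Net radiated power P_net = εσA(T⁴ − T₀⁴) = 0.756×5.670×10⁻⁸×0.329×(33.1⁴ − 206.8⁴).
T⁴ − T₀⁴ = 1.20036×10⁶ − 1.82895×10⁹ = -1.82775×10⁹ K⁴, so P_net = -25.8 W — negative, meaning a net gain of 25.8 W.

Net gain ≈ 25.8 W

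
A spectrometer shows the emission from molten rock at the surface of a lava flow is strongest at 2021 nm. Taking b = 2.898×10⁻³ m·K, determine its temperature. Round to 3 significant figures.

T ≈ 1.43×10³ K

Wien's law gives T = b/λ_max = (2.898×10⁻³ m·K)/(2.021×10⁻⁶ m) = 1.43×10³ K.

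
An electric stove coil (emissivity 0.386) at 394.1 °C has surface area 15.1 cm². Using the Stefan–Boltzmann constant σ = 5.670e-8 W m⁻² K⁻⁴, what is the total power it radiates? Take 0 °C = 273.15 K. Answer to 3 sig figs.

P ≈ 6.55 W

T = 394.1 °C + 273.15 = 667.25 K.
Area A = 15.1 cm² = 1.51×10⁻³ m².
P = εσAT⁴ = 0.386 × 5.670×10⁻⁸ × 1.51×10⁻³ × (667.25)⁴ = 6.55 W.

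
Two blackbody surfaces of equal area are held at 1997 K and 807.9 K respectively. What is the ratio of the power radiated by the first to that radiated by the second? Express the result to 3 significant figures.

With equal areas, P₁/P₂ = (T₁/T₂)⁴ = (1997/807.9)⁴ = 37.3.

P₁/P₂ ≈ 37.3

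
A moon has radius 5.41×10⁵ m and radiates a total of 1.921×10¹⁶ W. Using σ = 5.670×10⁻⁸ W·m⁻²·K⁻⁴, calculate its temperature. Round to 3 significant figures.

Surface area A = 4πR² = 4π(5.41×10⁵ m)² = 3.67794×10¹² m².
P = σAT⁴ ⇒ T = (P/(σA))^(1/4) = (1.921×10¹⁶/(5.670×10⁻⁸×3.67794×10¹²))^(1/4) = 551 K.

T ≈ 551 K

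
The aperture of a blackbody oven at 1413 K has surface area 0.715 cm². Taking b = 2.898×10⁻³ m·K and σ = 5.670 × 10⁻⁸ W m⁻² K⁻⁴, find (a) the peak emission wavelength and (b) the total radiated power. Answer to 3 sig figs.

λ_max ≈ 2.05×10³ nm; P ≈ 16.2 W

(a) λ_max = b/T = 2.898×10⁻³/1413 = 2.051×10⁻⁶ m = 2.05×10³ nm.
Area A = 0.715 cm² = 7.15×10⁻⁵ m².
(b) P = σAT⁴ = 5.670×10⁻⁸×7.15×10⁻⁵×(1413)⁴ = 16.2 W.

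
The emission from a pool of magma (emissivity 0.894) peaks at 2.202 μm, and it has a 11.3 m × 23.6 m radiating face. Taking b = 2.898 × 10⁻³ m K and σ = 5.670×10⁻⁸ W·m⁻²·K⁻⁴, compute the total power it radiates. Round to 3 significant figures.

Wien's law: T = b/λ_max = 2.898×10⁻³/2.202×10⁻⁶ = 1316.08 K.
Area A = 11.3 × 23.6 = 266.68 m².
Then P = εσAT⁴ = 0.894×5.670×10⁻⁸×266.68×(1316.08)⁴ = 4.06×10⁷ W.

P ≈ 4.06×10⁷ W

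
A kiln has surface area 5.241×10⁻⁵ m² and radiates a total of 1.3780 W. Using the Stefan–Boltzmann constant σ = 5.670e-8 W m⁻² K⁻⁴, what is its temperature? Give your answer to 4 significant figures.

Area A = 5.241×10⁻⁵ m².
P = σAT⁴ ⇒ T = (P/(σA))^(1/4) = (1.3780/(5.670×10⁻⁸×5.241×10⁻⁵))^(1/4) = 825.2 K.

T ≈ 825.2 K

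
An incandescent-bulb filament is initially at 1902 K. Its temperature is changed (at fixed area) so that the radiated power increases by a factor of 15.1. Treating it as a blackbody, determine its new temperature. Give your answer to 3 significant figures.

P ∝ T⁴, so T₂/T₁ = (P₂/P₁)^(1/4) = (15.1)^(1/4) = 1.97126.
T₂ = 1902 × 1.97126 = 3.75×10³ K.

T₂ ≈ 3.75×10³ K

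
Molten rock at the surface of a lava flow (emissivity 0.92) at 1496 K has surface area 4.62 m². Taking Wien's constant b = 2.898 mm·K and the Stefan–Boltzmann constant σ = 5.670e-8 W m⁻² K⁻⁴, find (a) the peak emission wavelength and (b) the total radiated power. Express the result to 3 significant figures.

(a) λ_max = b/T = 2.898×10⁻³/1496 = 1.937×10⁻⁶ m = 1.94×10³ nm.
Area A = 4.62 m².
(b) P = εσAT⁴ = 0.92×5.670×10⁻⁸×4.62×(1496)⁴ = 1.21×10⁶ W.

λ_max ≈ 1.94×10³ nm; P ≈ 1.21×10⁶ W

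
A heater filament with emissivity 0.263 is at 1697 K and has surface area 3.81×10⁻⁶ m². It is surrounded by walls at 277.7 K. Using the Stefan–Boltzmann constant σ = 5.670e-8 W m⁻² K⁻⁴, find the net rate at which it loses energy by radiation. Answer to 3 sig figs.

Area A = 3.81×10⁻⁶ m².
Net radiated power P_net = εσA(T⁴ − T₀⁴) = 0.263×5.670×10⁻⁸×3.81×10⁻⁶×(1697⁴ − 277.7⁴).
T⁴ − T₀⁴ = 8.29330×10¹² − 5.94708×10⁹ = 8.28735×10¹² K⁴, so P_net = 0.471 W.

Net loss ≈ 0.471 W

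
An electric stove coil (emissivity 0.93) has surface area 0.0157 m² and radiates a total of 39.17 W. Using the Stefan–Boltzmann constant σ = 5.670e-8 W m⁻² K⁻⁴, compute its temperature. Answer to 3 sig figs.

T ≈ 466 K

Area A = 0.0157 m².
P = εσAT⁴ ⇒ T = (P/(εσA))^(1/4) = (39.17/(0.93×5.670×10⁻⁸×0.0157))^(1/4) = 466 K.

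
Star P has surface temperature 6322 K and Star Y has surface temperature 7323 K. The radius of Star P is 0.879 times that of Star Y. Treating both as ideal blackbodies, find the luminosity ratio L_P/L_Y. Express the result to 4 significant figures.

L ∝ R²T⁴, so L_P/L_Y = (R_P/R_Y)²(T_P/T_Y)⁴ = (0.879)² × (6322/7323)⁴ = 0.772641 × 0.555472 = 0.4292.

L_P/L_Y ≈ 0.4292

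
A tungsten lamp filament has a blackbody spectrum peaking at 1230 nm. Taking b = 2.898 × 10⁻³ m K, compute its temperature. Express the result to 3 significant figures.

Wien's law gives T = b/λ_max = (2.898×10⁻³ m·K)/(1.230×10⁻⁶ m) = 2.36×10³ K.

T ≈ 2.36×10³ K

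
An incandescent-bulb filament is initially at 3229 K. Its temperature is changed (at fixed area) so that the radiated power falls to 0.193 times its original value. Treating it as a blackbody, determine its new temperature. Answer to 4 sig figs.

P ∝ T⁴, so T₂/T₁ = (P₂/P₁)^(1/4) = (0.193)^(1/4) = 0.662810.
T₂ = 3229 × 0.662810 = 2140 K.

T₂ ≈ 2140 K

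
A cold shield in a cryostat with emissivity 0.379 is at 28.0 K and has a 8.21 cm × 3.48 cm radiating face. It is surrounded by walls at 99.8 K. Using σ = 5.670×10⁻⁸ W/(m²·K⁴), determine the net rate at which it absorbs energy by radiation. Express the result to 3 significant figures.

Area A = 0.0821 × 0.0348 = 2.85708×10⁻³ m².
Net radiated power P_net = εσA(T⁴ − T₀⁴) = 0.379×5.670×10⁻⁸×2.85708×10⁻³×(28.0⁴ − 99.8⁴).
T⁴ − T₀⁴ = 6.14656×10⁵ − 9.92024×10⁷ = -9.85877×10⁷ K⁴, so P_net = -6.05×10⁻³ W — negative, meaning a net gain of 6.05×10⁻³ W.

Net gain ≈ 6.05×10⁻³ W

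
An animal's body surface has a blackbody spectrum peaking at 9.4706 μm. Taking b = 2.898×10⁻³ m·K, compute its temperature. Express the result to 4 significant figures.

Wien's law gives T = b/λ_max = (2.898×10⁻³ m·K)/(9.4706×10⁻⁶ m) = 306.0 K.

T ≈ 306.0 K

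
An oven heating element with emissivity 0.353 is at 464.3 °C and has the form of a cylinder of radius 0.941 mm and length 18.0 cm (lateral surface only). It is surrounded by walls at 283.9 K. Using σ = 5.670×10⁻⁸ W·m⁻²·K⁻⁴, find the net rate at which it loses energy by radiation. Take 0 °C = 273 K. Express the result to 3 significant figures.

Net loss ≈ 6.16 W

T = 464.3 °C + 273 = 737.3 K.
Lateral area A = 2πrL = 2π×9.41×10⁻⁴×0.180 = 1.06425×10⁻³ m².
Net radiated power P_net = εσA(T⁴ − T₀⁴) = 0.353×5.670×10⁻⁸×1.06425×10⁻³×(737.3⁴ − 283.9⁴).
T⁴ − T₀⁴ = 2.95513×10¹¹ − 6.49623×10⁹ = 2.89017×10¹¹ K⁴, so P_net = 6.16 W.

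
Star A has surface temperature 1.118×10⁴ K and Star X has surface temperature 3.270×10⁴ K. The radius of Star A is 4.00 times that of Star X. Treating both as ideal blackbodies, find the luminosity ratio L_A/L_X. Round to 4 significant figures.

L_A/L_X ≈ 0.2186

L ∝ R²T⁴, so L_A/L_X = (R_A/R_X)²(T_A/T_X)⁴ = (4.00)² × (1.118×10⁴/3.270×10⁴)⁴ = 16 × 0.0136639 = 0.2186.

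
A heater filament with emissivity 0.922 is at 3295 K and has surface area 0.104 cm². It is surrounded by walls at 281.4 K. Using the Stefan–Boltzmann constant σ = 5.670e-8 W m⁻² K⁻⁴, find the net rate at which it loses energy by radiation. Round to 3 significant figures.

Net loss ≈ 64.1 W

Area A = 0.104 cm² = 1.04×10⁻⁵ m².
Net radiated power P_net = εσA(T⁴ − T₀⁴) = 0.922×5.670×10⁻⁸×1.04×10⁻⁵×(3295⁴ − 281.4⁴).
T⁴ − T₀⁴ = 1.17875×10¹⁴ − 6.27042×10⁹ = 1.17869×10¹⁴ K⁴, so P_net = 64.1 W.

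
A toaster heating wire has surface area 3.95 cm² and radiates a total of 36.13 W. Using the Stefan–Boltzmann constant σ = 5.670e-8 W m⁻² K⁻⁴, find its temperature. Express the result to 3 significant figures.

Area A = 3.95 cm² = 3.95×10⁻⁴ m².
P = σAT⁴ ⇒ T = (P/(σA))^(1/4) = (36.13/(5.670×10⁻⁸×3.95×10⁻⁴))^(1/4) = 1.13×10³ K.

T ≈ 1.13×10³ K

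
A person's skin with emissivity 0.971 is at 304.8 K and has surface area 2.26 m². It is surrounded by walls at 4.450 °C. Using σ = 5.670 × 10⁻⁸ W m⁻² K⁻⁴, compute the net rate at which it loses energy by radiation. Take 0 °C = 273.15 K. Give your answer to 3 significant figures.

Surroundings: T = 4.450 °C + 273.15 = 277.600 K.
Area A = 2.26 m².
Net radiated power P_net = εσA(T⁴ − T₀⁴) = 0.971×5.670×10⁻⁸×2.26×(304.8⁴ − 277.600⁴).
T⁴ − T₀⁴ = 8.63097×10⁹ − 5.93851×10⁹ = 2.69246×10⁹ K⁴, so P_net = 335 W.

Net loss ≈ 335 W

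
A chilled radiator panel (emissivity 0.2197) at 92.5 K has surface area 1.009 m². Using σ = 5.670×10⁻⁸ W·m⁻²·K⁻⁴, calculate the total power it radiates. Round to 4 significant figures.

Area A = 1.009 m².
P = εσAT⁴ = 0.2197 × 5.670×10⁻⁸ × 1.009 × (92.5)⁴ = 0.9202 W.

P ≈ 0.9202 W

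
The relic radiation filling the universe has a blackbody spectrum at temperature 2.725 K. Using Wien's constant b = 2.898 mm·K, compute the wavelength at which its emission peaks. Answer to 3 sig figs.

Wien's displacement law: λ_max = b/T = (2.898×10⁻³ m·K)/(2.725 K) = 1.063×10⁻³ m.
That is 1.06×10⁻³ m, in the microwave range.

λ_max ≈ 1.06×10⁻³ m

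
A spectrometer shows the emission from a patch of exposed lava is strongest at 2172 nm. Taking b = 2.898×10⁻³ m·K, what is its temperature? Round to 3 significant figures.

T ≈ 1.33×10³ K

Wien's law gives T = b/λ_max = (2.898×10⁻³ m·K)/(2.172×10⁻⁶ m) = 1.33×10³ K.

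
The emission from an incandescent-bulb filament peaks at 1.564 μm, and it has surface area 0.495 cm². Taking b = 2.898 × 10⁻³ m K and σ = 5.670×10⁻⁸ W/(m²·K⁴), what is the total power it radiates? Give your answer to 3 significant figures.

P ≈ 33.1 W

Wien's law: T = b/λ_max = 2.898×10⁻³/1.564×10⁻⁶ = 1852.94 K.
Area A = 0.495 cm² = 4.95×10⁻⁵ m².
Then P = σAT⁴ = 5.670×10⁻⁸×4.95×10⁻⁵×(1852.94)⁴ = 33.1 W.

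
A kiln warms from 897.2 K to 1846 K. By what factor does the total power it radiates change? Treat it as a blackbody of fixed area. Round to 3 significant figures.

P ∝ T⁴, so P₂/P₁ = (T₂/T₁)⁴ = (1846/897.2)⁴ = (2.05751)⁴ = 17.9.

P₂/P₁ ≈ 17.9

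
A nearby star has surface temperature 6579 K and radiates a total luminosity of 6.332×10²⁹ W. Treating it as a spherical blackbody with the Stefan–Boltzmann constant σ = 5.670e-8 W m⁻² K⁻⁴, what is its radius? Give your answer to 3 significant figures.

L = 4πR²σT⁴ ⇒ R = √(L/(4πσT⁴)).
σT⁴ = 1.06224×10⁸ W/m², so R = √(6.332×10²⁹/(4π×1.06224×10⁸)) = 2.18×10¹⁰ m.

R ≈ 2.18×10¹⁰ m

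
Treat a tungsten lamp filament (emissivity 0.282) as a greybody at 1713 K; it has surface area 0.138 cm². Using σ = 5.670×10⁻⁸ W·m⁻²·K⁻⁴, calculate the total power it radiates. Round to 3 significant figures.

Area A = 0.138 cm² = 1.38×10⁻⁵ m².
P = εσAT⁴ = 0.282 × 5.670×10⁻⁸ × 1.38×10⁻⁵ × (1713)⁴ = 1.90 W.

P ≈ 1.90 W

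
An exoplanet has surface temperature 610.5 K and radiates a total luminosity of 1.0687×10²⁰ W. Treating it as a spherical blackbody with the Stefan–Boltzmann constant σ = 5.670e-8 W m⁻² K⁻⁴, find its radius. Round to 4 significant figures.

R ≈ 3.286×10⁷ m

L = 4πR²σT⁴ ⇒ R = √(L/(4πσT⁴)).
σT⁴ = 7876.36 W/m², so R = √(1.0687×10²⁰/(4π×7876.36)) = 3.286×10⁷ m.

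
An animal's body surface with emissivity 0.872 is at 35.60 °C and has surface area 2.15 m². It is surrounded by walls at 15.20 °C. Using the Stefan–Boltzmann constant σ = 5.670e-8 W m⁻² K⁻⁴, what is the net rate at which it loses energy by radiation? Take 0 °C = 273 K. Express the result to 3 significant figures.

Net loss ≈ 231 W

T = 35.60 °C + 273 = 308.60 K.
Surroundings: T = 15.20 °C + 273 = 288.20 K.
Area A = 2.15 m².
Net radiated power P_net = εσA(T⁴ − T₀⁴) = 0.872×5.670×10⁻⁸×2.15×(308.60⁴ − 288.20⁴).
T⁴ − T₀⁴ = 9.06951×10⁹ − 6.89884×10⁹ = 2.17067×10⁹ K⁴, so P_net = 231 W.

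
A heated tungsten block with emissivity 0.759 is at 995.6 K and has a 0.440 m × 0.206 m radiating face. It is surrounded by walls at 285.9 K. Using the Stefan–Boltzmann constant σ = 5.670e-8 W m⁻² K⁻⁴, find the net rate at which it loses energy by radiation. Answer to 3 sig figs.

Net loss ≈ 3.81×10³ W

Area A = 0.440 × 0.206 = 0.09064 m².
Net radiated power P_net = εσA(T⁴ − T₀⁴) = 0.759×5.670×10⁻⁸×0.09064×(995.6⁴ − 285.9⁴).
T⁴ − T₀⁴ = 9.82516×10¹¹ − 6.68123×10⁹ = 9.75835×10¹¹ K⁴, so P_net = 3.81×10³ W.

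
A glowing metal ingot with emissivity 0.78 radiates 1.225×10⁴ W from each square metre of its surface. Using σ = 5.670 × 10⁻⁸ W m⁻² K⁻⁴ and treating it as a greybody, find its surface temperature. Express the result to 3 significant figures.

I = εσT⁴, so T = (I/εσ)^(1/4) = (1.225×10⁴/(0.78×5.670×10⁻⁸))^(1/4) = 725 K.

T ≈ 725 K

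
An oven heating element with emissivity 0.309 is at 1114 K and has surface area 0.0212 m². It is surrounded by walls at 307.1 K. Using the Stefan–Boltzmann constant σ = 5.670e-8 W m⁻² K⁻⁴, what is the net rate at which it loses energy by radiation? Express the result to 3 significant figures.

Net loss ≈ 569 W

Area A = 0.0212 m².
Net radiated power P_net = εσA(T⁴ − T₀⁴) = 0.309×5.670×10⁻⁸×0.0212×(1114⁴ − 307.1⁴).
T⁴ − T₀⁴ = 1.54007×10¹² − 8.89445×10⁹ = 1.53118×10¹² K⁴, so P_net = 569 W.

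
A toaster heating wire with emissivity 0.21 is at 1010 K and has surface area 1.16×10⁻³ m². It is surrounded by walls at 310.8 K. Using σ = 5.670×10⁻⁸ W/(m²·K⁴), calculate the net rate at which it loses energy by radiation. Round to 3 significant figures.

Net loss ≈ 14.2 W

Area A = 1.16×10⁻³ m².
Net radiated power P_net = εσA(T⁴ − T₀⁴) = 0.21×5.670×10⁻⁸×1.16×10⁻³×(1010⁴ − 310.8⁴).
T⁴ − T₀⁴ = 1.04060×10¹² − 9.33091×10⁹ = 1.03127×10¹² K⁴, so P_net = 14.2 W.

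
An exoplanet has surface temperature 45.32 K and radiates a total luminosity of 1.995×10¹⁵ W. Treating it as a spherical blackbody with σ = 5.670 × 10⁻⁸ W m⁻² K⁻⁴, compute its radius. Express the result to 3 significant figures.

L = 4πR²σT⁴ ⇒ R = √(L/(4πσT⁴)).
σT⁴ = 0.239190 W/m², so R = √(1.995×10¹⁵/(4π×0.239190)) = 2.58×10⁷ m.

R ≈ 2.58×10⁷ m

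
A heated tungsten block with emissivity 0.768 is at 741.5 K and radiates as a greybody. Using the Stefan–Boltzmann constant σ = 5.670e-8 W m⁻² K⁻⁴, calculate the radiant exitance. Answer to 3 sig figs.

I ≈ 1.32×10⁴ W/m²

Stefan–Boltzmann: I = εσT⁴ = 0.768 × 5.670×10⁻⁸ × (741.5)⁴ = 1.32×10⁴ W/m².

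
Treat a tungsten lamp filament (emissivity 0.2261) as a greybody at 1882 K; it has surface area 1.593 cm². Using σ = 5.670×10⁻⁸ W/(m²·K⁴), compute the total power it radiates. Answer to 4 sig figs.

P ≈ 25.62 W

Area A = 1.593 cm² = 1.593×10⁻⁴ m².
P = εσAT⁴ = 0.2261 × 5.670×10⁻⁸ × 1.593×10⁻⁴ × (1882)⁴ = 25.62 W.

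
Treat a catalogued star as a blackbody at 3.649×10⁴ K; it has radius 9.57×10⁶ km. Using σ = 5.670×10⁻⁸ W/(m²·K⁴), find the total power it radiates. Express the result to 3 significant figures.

Surface area A = 4πR² = 4π(9.57×10⁹ m)² = 1.15089×10²¹ m².
P = σAT⁴ = 5.670×10⁻⁸ × 1.15089×10²¹ × (3.649×10⁴)⁴ = 1.16×10³² W.

P ≈ 1.16×10³² W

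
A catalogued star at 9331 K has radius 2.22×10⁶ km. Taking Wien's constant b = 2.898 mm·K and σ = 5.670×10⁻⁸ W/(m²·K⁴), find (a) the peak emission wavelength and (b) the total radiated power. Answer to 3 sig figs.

(a) λ_max = b/T = 2.898×10⁻³/9331 = 3.106×10⁻⁷ m = 311 nm.
Surface area A = 4πR² = 4π(2.22×10⁹ m)² = 6.19321×10¹⁹ m².
(b) P = σAT⁴ = 5.670×10⁻⁸×6.19321×10¹⁹×(9331)⁴ = 2.66×10²⁸ W.

λ_max ≈ 311 nm; P ≈ 2.66×10²⁸ W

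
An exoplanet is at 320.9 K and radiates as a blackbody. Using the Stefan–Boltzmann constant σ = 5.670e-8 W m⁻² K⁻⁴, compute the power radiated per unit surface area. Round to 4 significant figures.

I ≈ 601.3 W/m²

Stefan–Boltzmann: I = σT⁴ = 5.670×10⁻⁸ × (320.9)⁴ = 601.3 W/m².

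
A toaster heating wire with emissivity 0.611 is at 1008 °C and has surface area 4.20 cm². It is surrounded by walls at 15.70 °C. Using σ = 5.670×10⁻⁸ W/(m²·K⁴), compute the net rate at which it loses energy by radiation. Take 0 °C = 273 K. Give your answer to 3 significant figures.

Net loss ≈ 39.1 W

T = 1008 °C + 273 = 1281 K.
Surroundings: T = 15.70 °C + 273 = 288.70 K.
Area A = 4.20 cm² = 4.20×10⁻⁴ m².
Net radiated power P_net = εσA(T⁴ − T₀⁴) = 0.611×5.670×10⁻⁸×4.20×10⁻⁴×(1281⁴ − 288.70⁴).
T⁴ − T₀⁴ = 2.69275×10¹² − 6.94684×10⁹ = 2.68580×10¹² K⁴, so P_net = 39.1 W.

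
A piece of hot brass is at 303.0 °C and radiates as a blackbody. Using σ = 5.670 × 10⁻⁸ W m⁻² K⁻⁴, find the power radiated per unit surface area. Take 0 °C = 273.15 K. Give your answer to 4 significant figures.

I ≈ 6248 W/m²

T = 303.0 °C + 273.15 = 576.15 K.
Stefan–Boltzmann: I = σT⁴ = 5.670×10⁻⁸ × (576.15)⁴ = 6248 W/m².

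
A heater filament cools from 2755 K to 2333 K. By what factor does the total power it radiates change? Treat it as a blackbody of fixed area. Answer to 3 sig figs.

P ∝ T⁴, so P₂/P₁ = (T₂/T₁)⁴ = (2333/2755)⁴ = (0.846824)⁴ = 0.514.

P₂/P₁ ≈ 0.514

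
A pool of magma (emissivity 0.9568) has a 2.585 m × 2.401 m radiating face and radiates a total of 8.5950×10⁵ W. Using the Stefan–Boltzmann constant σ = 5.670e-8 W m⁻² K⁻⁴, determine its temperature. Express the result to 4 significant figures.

T ≈ 1264 K

Area A = 2.585 × 2.401 = 6.20658 m².
P = εσAT⁴ ⇒ T = (P/(εσA))^(1/4) = (8.5950×10⁵/(0.9568×5.670×10⁻⁸×6.20658))^(1/4) = 1264 K.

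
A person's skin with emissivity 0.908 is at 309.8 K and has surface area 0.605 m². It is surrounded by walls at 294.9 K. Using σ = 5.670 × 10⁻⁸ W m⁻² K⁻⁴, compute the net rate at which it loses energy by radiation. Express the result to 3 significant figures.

Area A = 0.605 m².
Net radiated power P_net = εσA(T⁴ − T₀⁴) = 0.908×5.670×10⁻⁸×0.605×(309.8⁴ − 294.9⁴).
T⁴ − T₀⁴ = 9.21140×10⁹ − 7.56309×10⁹ = 1.64831×10⁹ K⁴, so P_net = 51.3 W.

Net loss ≈ 51.3 W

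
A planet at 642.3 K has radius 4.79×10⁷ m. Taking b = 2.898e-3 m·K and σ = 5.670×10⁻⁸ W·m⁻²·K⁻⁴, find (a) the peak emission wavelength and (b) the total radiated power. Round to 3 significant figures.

λ_max ≈ 4.51 μm; P ≈ 2.78×10²⁰ W

(a) λ_max = b/T = 2.898×10⁻³/642.3 = 4.512×10⁻⁶ m = 4.51 μm.
Surface area A = 4πR² = 4π(4.79×10⁷ m)² = 2.88324×10¹⁶ m².
(b) P = σAT⁴ = 5.670×10⁻⁸×2.88324×10¹⁶×(642.3)⁴ = 2.78×10²⁰ W.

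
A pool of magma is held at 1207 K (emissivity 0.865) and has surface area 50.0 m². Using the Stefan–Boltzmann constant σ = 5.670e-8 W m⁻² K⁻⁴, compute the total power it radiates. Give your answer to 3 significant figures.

P ≈ 5.20×10⁶ W

Area A = 50.0 m².
P = εσAT⁴ = 0.865 × 5.670×10⁻⁸ × 50.0 × (1207)⁴ = 5.20×10⁶ W.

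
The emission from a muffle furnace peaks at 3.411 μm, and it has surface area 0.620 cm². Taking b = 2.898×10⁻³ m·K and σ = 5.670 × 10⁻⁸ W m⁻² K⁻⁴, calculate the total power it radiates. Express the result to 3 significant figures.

P ≈ 1.83 W

Wien's law: T = b/λ_max = 2.898×10⁻³/3.411×10⁻⁶ = 849.604 K.
Area A = 0.620 cm² = 6.20×10⁻⁵ m².
Then P = σAT⁴ = 5.670×10⁻⁸×6.20×10⁻⁵×(849.604)⁴ = 1.83 W.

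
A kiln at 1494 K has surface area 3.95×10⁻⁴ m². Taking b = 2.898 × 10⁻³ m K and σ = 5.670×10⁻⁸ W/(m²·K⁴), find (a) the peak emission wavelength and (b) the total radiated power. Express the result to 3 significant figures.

λ_max ≈ 1.94 μm; P ≈ 112 W

(a) λ_max = b/T = 2.898×10⁻³/1494 = 1.940×10⁻⁶ m = 1.94 μm.
Area A = 3.95×10⁻⁴ m².
(b) P = σAT⁴ = 5.670×10⁻⁸×3.95×10⁻⁴×(1494)⁴ = 112 W.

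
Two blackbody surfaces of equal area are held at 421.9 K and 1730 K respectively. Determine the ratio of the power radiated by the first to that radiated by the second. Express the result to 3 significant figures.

P₁/P₂ ≈ 3.54×10⁻³

With equal areas, P₁/P₂ = (T₁/T₂)⁴ = (421.9/1730)⁴ = 3.54×10⁻³.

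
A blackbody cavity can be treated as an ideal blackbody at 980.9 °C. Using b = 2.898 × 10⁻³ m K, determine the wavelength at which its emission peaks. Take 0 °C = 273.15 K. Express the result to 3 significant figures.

λ_max ≈ 2.31×10³ nm

T = 980.9 °C + 273.15 = 1254.05 K.
Wien's displacement law: λ_max = b/T = (2.898×10⁻³ m·K)/(1254.05 K) = 2.311×10⁻⁶ m.
That is 2.31×10³ nm, in the infrared range.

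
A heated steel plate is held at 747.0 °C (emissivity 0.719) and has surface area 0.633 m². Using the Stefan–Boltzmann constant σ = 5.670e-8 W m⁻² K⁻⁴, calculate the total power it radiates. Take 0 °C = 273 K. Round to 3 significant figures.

P ≈ 2.79×10⁴ W

T = 747.0 °C + 273 = 1020.0 K.
Area A = 0.633 m².
P = εσAT⁴ = 0.719 × 5.670×10⁻⁸ × 0.633 × (1020.0)⁴ = 2.79×10⁴ W.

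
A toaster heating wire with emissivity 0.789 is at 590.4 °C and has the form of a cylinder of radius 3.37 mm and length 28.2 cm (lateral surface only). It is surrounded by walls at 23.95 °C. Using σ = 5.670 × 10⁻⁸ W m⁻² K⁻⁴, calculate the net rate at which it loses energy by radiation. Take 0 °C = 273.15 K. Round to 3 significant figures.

T = 590.4 °C + 273.15 = 863.55 K.
Surroundings: T = 23.95 °C + 273.15 = 297.10 K.
Lateral area A = 2πrL = 2π×3.37×10⁻³×0.282 = 5.97116×10⁻³ m².
Net radiated power P_net = εσA(T⁴ − T₀⁴) = 0.789×5.670×10⁻⁸×5.97116×10⁻³×(863.55⁴ − 297.10⁴).
T⁴ − T₀⁴ = 5.56096×10¹¹ − 7.79131×10⁹ = 5.48305×10¹¹ K⁴, so P_net = 146 W.

Net loss ≈ 146 W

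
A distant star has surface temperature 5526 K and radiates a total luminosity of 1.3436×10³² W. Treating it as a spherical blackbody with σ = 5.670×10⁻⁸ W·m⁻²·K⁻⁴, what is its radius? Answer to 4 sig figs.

L = 4πR²σT⁴ ⇒ R = √(L/(4πσT⁴)).
σT⁴ = 5.28721×10⁷ W/m², so R = √(1.3436×10³²/(4π×5.28721×10⁷)) = 4.497×10¹¹ m.

R ≈ 4.497×10¹¹ m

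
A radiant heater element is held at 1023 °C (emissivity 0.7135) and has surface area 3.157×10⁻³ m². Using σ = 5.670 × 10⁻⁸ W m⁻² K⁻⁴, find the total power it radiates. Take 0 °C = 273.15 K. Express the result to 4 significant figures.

P ≈ 360.5 W

T = 1023 °C + 273.15 = 1296.15 K.
Area A = 3.157×10⁻³ m².
P = εσAT⁴ = 0.7135 × 5.670×10⁻⁸ × 3.157×10⁻³ × (1296.15)⁴ = 360.5 W.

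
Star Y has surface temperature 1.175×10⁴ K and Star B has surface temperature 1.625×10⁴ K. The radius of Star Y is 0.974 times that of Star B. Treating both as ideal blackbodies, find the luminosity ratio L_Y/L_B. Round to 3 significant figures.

L ∝ R²T⁴, so L_Y/L_B = (R_Y/R_B)²(T_Y/T_B)⁴ = (0.974)² × (1.175×10⁴/1.625×10⁴)⁴ = 0.948676 × 0.273362 = 0.259.

L_Y/L_B ≈ 0.259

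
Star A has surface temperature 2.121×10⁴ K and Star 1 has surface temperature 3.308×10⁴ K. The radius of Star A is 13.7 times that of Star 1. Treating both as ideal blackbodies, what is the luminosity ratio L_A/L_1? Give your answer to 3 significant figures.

L ∝ R²T⁴, so L_A/L_1 = (R_A/R_1)²(T_A/T_1)⁴ = (13.7)² × (2.121×10⁴/3.308×10⁴)⁴ = 187.69 × 0.169005 = 31.7.

L_A/L_1 ≈ 31.7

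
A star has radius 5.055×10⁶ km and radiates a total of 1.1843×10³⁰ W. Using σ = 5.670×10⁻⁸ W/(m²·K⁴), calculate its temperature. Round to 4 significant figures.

T ≈ 1.597×10⁴ K

Surface area A = 4πR² = 4π(5.055×10⁹ m)² = 3.21109×10²⁰ m².
P = σAT⁴ ⇒ T = (P/(σA))^(1/4) = (1.1843×10³⁰/(5.670×10⁻⁸×3.21109×10²⁰))^(1/4) = 1.597×10⁴ K.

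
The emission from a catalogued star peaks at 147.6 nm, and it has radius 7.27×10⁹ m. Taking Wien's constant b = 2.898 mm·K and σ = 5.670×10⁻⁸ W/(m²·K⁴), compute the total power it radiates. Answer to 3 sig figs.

Wien's law: T = b/λ_max = 2.898×10⁻³/1.476×10⁻⁷ = 19634.1 K.
Surface area A = 4πR² = 4π(7.27×10⁹ m)² = 6.64169×10²⁰ m².
Then P = σAT⁴ = 5.670×10⁻⁸×6.64169×10²⁰×(19634.1)⁴ = 5.60×10³⁰ W.

P ≈ 5.60×10³⁰ W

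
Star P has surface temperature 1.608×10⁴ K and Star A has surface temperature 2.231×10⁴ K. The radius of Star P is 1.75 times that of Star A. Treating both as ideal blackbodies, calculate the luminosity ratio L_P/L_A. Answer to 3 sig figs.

L_P/L_A ≈ 0.826

L ∝ R²T⁴, so L_P/L_A = (R_P/R_A)²(T_P/T_A)⁴ = (1.75)² × (1.608×10⁴/2.231×10⁴)⁴ = 3.0625 × 0.269865 = 0.826.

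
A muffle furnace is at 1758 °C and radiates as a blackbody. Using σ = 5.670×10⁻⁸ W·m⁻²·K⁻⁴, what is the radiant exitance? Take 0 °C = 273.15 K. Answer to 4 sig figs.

T = 1758 °C + 273.15 = 2031.15 K.
Stefan–Boltzmann: I = σT⁴ = 5.670×10⁻⁸ × (2031.15)⁴ = 9.651×10⁵ W/m².

I ≈ 9.651×10⁵ W/m²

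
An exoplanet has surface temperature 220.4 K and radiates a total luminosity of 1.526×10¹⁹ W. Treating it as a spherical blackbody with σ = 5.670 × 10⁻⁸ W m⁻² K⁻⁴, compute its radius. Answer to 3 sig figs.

R ≈ 9.53×10⁷ m

L = 4πR²σT⁴ ⇒ R = √(L/(4πσT⁴)).
σT⁴ = 133.792 W/m², so R = √(1.526×10¹⁹/(4π×133.792)) = 9.53×10⁷ m.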